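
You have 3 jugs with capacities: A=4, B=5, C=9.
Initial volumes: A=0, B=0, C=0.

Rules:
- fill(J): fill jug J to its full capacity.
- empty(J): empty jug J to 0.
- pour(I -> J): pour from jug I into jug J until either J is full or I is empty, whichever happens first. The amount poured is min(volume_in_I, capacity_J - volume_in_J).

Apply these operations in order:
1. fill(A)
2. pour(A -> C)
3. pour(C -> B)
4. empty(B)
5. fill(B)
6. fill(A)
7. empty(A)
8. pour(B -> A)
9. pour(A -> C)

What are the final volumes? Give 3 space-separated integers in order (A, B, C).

Step 1: fill(A) -> (A=4 B=0 C=0)
Step 2: pour(A -> C) -> (A=0 B=0 C=4)
Step 3: pour(C -> B) -> (A=0 B=4 C=0)
Step 4: empty(B) -> (A=0 B=0 C=0)
Step 5: fill(B) -> (A=0 B=5 C=0)
Step 6: fill(A) -> (A=4 B=5 C=0)
Step 7: empty(A) -> (A=0 B=5 C=0)
Step 8: pour(B -> A) -> (A=4 B=1 C=0)
Step 9: pour(A -> C) -> (A=0 B=1 C=4)

Answer: 0 1 4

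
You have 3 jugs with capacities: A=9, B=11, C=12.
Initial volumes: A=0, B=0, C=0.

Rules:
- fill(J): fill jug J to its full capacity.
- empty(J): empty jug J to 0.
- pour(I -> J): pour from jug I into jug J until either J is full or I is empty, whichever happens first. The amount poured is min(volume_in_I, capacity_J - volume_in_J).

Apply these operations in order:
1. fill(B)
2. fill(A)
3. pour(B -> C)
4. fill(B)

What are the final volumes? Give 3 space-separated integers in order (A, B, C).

Step 1: fill(B) -> (A=0 B=11 C=0)
Step 2: fill(A) -> (A=9 B=11 C=0)
Step 3: pour(B -> C) -> (A=9 B=0 C=11)
Step 4: fill(B) -> (A=9 B=11 C=11)

Answer: 9 11 11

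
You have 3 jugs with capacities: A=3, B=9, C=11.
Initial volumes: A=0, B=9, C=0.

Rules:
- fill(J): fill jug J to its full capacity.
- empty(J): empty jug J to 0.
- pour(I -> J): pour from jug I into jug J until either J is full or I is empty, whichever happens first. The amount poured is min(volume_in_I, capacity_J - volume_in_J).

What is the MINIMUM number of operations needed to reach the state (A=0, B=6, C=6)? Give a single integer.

BFS from (A=0, B=9, C=0). One shortest path:
  1. fill(A) -> (A=3 B=9 C=0)
  2. pour(A -> C) -> (A=0 B=9 C=3)
  3. pour(B -> A) -> (A=3 B=6 C=3)
  4. pour(A -> C) -> (A=0 B=6 C=6)
Reached target in 4 moves.

Answer: 4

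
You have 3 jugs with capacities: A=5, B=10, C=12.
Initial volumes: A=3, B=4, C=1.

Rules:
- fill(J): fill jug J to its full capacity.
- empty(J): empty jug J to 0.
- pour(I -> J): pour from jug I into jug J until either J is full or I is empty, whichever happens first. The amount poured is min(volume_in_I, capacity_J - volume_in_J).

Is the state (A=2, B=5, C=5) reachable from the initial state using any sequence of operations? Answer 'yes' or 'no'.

Answer: no

Derivation:
BFS explored all 463 reachable states.
Reachable set includes: (0,0,0), (0,0,1), (0,0,2), (0,0,3), (0,0,4), (0,0,5), (0,0,6), (0,0,7), (0,0,8), (0,0,9), (0,0,10), (0,0,11) ...
Target (A=2, B=5, C=5) not in reachable set → no.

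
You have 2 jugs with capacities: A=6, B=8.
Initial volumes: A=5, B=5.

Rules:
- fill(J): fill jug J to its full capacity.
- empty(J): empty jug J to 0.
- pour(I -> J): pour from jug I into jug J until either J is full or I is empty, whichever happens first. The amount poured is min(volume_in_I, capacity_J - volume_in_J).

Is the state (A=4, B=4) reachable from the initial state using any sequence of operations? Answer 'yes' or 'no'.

Answer: no

Derivation:
BFS explored all 29 reachable states.
Reachable set includes: (0,0), (0,1), (0,2), (0,3), (0,4), (0,5), (0,6), (0,7), (0,8), (1,0), (1,8), (2,0) ...
Target (A=4, B=4) not in reachable set → no.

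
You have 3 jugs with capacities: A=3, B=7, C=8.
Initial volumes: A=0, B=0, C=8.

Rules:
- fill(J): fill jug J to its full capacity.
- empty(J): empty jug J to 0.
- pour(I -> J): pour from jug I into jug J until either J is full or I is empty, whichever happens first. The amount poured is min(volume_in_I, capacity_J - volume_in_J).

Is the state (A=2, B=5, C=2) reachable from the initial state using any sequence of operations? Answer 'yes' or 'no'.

Answer: no

Derivation:
BFS explored all 204 reachable states.
Reachable set includes: (0,0,0), (0,0,1), (0,0,2), (0,0,3), (0,0,4), (0,0,5), (0,0,6), (0,0,7), (0,0,8), (0,1,0), (0,1,1), (0,1,2) ...
Target (A=2, B=5, C=2) not in reachable set → no.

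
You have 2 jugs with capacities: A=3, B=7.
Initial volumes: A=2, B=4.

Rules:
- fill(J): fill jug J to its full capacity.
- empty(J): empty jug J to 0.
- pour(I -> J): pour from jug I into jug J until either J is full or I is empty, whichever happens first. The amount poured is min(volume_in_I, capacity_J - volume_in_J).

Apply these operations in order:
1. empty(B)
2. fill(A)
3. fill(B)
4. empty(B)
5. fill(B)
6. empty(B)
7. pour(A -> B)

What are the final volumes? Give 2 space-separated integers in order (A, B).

Answer: 0 3

Derivation:
Step 1: empty(B) -> (A=2 B=0)
Step 2: fill(A) -> (A=3 B=0)
Step 3: fill(B) -> (A=3 B=7)
Step 4: empty(B) -> (A=3 B=0)
Step 5: fill(B) -> (A=3 B=7)
Step 6: empty(B) -> (A=3 B=0)
Step 7: pour(A -> B) -> (A=0 B=3)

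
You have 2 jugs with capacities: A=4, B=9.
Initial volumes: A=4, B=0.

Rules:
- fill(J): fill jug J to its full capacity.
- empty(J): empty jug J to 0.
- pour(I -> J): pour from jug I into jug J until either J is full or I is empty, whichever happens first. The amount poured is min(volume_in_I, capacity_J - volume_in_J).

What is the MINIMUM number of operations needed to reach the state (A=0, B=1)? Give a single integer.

Answer: 6

Derivation:
BFS from (A=4, B=0). One shortest path:
  1. empty(A) -> (A=0 B=0)
  2. fill(B) -> (A=0 B=9)
  3. pour(B -> A) -> (A=4 B=5)
  4. empty(A) -> (A=0 B=5)
  5. pour(B -> A) -> (A=4 B=1)
  6. empty(A) -> (A=0 B=1)
Reached target in 6 moves.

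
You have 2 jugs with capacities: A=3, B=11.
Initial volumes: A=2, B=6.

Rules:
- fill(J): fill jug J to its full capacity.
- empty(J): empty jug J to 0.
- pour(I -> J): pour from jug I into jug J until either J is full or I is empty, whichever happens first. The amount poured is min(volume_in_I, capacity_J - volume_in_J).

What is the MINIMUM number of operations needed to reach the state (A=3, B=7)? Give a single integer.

Answer: 4

Derivation:
BFS from (A=2, B=6). One shortest path:
  1. fill(B) -> (A=2 B=11)
  2. pour(B -> A) -> (A=3 B=10)
  3. empty(A) -> (A=0 B=10)
  4. pour(B -> A) -> (A=3 B=7)
Reached target in 4 moves.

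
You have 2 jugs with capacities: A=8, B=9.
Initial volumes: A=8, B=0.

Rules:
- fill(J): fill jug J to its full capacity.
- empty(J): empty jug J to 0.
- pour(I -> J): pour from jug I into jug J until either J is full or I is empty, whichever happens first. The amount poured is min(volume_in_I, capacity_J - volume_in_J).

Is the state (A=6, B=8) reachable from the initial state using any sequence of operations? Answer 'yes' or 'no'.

BFS explored all 34 reachable states.
Reachable set includes: (0,0), (0,1), (0,2), (0,3), (0,4), (0,5), (0,6), (0,7), (0,8), (0,9), (1,0), (1,9) ...
Target (A=6, B=8) not in reachable set → no.

Answer: no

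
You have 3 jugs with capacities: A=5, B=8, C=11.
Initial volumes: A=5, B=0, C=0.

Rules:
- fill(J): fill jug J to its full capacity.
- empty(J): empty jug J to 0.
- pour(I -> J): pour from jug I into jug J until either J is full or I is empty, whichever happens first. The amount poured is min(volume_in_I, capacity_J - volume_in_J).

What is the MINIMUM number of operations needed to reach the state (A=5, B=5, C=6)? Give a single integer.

Answer: 3

Derivation:
BFS from (A=5, B=0, C=0). One shortest path:
  1. fill(C) -> (A=5 B=0 C=11)
  2. pour(A -> B) -> (A=0 B=5 C=11)
  3. pour(C -> A) -> (A=5 B=5 C=6)
Reached target in 3 moves.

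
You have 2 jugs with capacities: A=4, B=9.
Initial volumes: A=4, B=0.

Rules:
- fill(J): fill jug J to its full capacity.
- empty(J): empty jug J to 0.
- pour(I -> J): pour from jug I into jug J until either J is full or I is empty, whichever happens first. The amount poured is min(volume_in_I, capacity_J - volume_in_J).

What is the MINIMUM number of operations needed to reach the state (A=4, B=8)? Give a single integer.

Answer: 4

Derivation:
BFS from (A=4, B=0). One shortest path:
  1. pour(A -> B) -> (A=0 B=4)
  2. fill(A) -> (A=4 B=4)
  3. pour(A -> B) -> (A=0 B=8)
  4. fill(A) -> (A=4 B=8)
Reached target in 4 moves.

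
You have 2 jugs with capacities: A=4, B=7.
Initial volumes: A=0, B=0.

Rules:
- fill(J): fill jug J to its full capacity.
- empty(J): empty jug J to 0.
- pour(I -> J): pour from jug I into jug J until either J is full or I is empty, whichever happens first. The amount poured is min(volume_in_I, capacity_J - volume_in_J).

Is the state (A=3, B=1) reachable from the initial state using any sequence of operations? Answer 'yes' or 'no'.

BFS explored all 22 reachable states.
Reachable set includes: (0,0), (0,1), (0,2), (0,3), (0,4), (0,5), (0,6), (0,7), (1,0), (1,7), (2,0), (2,7) ...
Target (A=3, B=1) not in reachable set → no.

Answer: no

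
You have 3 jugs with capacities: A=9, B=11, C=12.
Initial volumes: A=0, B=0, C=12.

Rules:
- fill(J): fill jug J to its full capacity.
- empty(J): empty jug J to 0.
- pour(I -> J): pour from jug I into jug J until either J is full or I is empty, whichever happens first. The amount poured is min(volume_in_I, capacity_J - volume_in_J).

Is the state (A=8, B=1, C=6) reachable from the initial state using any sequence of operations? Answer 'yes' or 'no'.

Answer: no

Derivation:
BFS explored all 680 reachable states.
Reachable set includes: (0,0,0), (0,0,1), (0,0,2), (0,0,3), (0,0,4), (0,0,5), (0,0,6), (0,0,7), (0,0,8), (0,0,9), (0,0,10), (0,0,11) ...
Target (A=8, B=1, C=6) not in reachable set → no.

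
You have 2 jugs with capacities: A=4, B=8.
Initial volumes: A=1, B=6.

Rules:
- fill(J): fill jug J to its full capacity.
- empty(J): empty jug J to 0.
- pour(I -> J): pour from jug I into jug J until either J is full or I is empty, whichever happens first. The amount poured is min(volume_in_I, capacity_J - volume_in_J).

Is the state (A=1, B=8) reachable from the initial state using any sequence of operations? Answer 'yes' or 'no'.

Answer: yes

Derivation:
BFS from (A=1, B=6):
  1. fill(B) -> (A=1 B=8)
Target reached → yes.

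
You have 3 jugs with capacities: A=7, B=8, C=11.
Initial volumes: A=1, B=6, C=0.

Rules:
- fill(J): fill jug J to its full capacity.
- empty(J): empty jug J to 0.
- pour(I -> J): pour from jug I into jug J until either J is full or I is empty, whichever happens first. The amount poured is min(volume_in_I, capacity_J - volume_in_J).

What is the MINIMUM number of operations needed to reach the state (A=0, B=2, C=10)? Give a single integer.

BFS from (A=1, B=6, C=0). One shortest path:
  1. empty(B) -> (A=1 B=0 C=0)
  2. fill(C) -> (A=1 B=0 C=11)
  3. pour(C -> B) -> (A=1 B=8 C=3)
  4. pour(B -> A) -> (A=7 B=2 C=3)
  5. pour(A -> C) -> (A=0 B=2 C=10)
Reached target in 5 moves.

Answer: 5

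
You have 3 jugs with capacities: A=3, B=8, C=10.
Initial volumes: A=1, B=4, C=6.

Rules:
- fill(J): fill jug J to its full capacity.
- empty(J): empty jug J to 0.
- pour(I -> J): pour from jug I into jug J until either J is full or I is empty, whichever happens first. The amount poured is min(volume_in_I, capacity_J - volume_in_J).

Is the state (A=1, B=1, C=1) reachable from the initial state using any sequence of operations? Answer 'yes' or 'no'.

BFS explored all 271 reachable states.
Reachable set includes: (0,0,0), (0,0,1), (0,0,2), (0,0,3), (0,0,4), (0,0,5), (0,0,6), (0,0,7), (0,0,8), (0,0,9), (0,0,10), (0,1,0) ...
Target (A=1, B=1, C=1) not in reachable set → no.

Answer: no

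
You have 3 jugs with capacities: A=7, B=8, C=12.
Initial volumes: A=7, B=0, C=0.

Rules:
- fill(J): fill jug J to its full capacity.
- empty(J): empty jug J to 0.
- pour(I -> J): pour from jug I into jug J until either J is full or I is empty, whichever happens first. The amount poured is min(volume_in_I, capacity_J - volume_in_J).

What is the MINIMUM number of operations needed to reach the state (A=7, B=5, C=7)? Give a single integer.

Answer: 6

Derivation:
BFS from (A=7, B=0, C=0). One shortest path:
  1. empty(A) -> (A=0 B=0 C=0)
  2. fill(C) -> (A=0 B=0 C=12)
  3. pour(C -> A) -> (A=7 B=0 C=5)
  4. pour(C -> B) -> (A=7 B=5 C=0)
  5. pour(A -> C) -> (A=0 B=5 C=7)
  6. fill(A) -> (A=7 B=5 C=7)
Reached target in 6 moves.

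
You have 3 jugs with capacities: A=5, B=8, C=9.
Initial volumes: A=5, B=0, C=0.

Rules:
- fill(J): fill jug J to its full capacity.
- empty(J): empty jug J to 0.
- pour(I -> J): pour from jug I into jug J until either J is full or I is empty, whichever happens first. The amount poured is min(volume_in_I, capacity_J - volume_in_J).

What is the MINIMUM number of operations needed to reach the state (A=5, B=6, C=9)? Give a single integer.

Answer: 7

Derivation:
BFS from (A=5, B=0, C=0). One shortest path:
  1. fill(C) -> (A=5 B=0 C=9)
  2. pour(A -> B) -> (A=0 B=5 C=9)
  3. fill(A) -> (A=5 B=5 C=9)
  4. pour(C -> B) -> (A=5 B=8 C=6)
  5. empty(B) -> (A=5 B=0 C=6)
  6. pour(C -> B) -> (A=5 B=6 C=0)
  7. fill(C) -> (A=5 B=6 C=9)
Reached target in 7 moves.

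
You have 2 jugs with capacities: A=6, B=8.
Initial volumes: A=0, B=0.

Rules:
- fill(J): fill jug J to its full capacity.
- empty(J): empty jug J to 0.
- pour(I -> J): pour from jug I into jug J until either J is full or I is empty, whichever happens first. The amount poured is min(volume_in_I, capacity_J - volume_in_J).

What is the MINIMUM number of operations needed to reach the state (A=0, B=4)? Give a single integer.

BFS from (A=0, B=0). One shortest path:
  1. fill(A) -> (A=6 B=0)
  2. pour(A -> B) -> (A=0 B=6)
  3. fill(A) -> (A=6 B=6)
  4. pour(A -> B) -> (A=4 B=8)
  5. empty(B) -> (A=4 B=0)
  6. pour(A -> B) -> (A=0 B=4)
Reached target in 6 moves.

Answer: 6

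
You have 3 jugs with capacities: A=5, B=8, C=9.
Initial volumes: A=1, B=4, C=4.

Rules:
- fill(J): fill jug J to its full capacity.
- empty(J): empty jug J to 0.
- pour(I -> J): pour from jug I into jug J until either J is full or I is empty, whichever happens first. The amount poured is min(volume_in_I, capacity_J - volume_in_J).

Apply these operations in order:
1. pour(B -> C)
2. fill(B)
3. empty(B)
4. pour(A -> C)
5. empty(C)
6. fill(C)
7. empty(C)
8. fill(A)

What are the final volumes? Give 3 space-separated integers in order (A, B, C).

Answer: 5 0 0

Derivation:
Step 1: pour(B -> C) -> (A=1 B=0 C=8)
Step 2: fill(B) -> (A=1 B=8 C=8)
Step 3: empty(B) -> (A=1 B=0 C=8)
Step 4: pour(A -> C) -> (A=0 B=0 C=9)
Step 5: empty(C) -> (A=0 B=0 C=0)
Step 6: fill(C) -> (A=0 B=0 C=9)
Step 7: empty(C) -> (A=0 B=0 C=0)
Step 8: fill(A) -> (A=5 B=0 C=0)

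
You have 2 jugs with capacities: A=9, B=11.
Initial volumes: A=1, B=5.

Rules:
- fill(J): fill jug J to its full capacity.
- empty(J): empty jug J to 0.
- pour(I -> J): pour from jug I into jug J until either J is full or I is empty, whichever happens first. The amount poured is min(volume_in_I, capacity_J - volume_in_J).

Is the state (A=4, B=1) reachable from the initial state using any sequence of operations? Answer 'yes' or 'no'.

BFS explored all 41 reachable states.
Reachable set includes: (0,0), (0,1), (0,2), (0,3), (0,4), (0,5), (0,6), (0,7), (0,8), (0,9), (0,10), (0,11) ...
Target (A=4, B=1) not in reachable set → no.

Answer: no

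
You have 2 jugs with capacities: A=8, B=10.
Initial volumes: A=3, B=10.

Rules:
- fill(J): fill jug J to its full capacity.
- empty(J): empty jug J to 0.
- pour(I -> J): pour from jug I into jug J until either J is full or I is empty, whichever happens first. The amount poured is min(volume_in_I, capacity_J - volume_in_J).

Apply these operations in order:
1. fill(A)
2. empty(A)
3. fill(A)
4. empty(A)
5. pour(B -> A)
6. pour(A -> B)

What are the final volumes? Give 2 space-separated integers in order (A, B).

Step 1: fill(A) -> (A=8 B=10)
Step 2: empty(A) -> (A=0 B=10)
Step 3: fill(A) -> (A=8 B=10)
Step 4: empty(A) -> (A=0 B=10)
Step 5: pour(B -> A) -> (A=8 B=2)
Step 6: pour(A -> B) -> (A=0 B=10)

Answer: 0 10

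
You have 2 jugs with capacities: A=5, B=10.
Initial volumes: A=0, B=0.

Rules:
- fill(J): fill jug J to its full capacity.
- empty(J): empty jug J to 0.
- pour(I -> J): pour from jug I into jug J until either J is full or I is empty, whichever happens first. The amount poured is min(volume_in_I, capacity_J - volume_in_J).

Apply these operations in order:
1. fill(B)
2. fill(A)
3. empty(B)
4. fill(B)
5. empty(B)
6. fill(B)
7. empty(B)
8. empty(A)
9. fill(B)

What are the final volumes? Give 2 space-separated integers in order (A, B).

Answer: 0 10

Derivation:
Step 1: fill(B) -> (A=0 B=10)
Step 2: fill(A) -> (A=5 B=10)
Step 3: empty(B) -> (A=5 B=0)
Step 4: fill(B) -> (A=5 B=10)
Step 5: empty(B) -> (A=5 B=0)
Step 6: fill(B) -> (A=5 B=10)
Step 7: empty(B) -> (A=5 B=0)
Step 8: empty(A) -> (A=0 B=0)
Step 9: fill(B) -> (A=0 B=10)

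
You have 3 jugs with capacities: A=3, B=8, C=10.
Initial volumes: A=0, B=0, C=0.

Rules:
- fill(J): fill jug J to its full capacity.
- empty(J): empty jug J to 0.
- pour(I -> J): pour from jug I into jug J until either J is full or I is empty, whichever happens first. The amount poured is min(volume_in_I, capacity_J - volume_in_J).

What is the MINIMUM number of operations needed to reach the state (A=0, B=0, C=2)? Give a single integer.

BFS from (A=0, B=0, C=0). One shortest path:
  1. fill(C) -> (A=0 B=0 C=10)
  2. pour(C -> B) -> (A=0 B=8 C=2)
  3. empty(B) -> (A=0 B=0 C=2)
Reached target in 3 moves.

Answer: 3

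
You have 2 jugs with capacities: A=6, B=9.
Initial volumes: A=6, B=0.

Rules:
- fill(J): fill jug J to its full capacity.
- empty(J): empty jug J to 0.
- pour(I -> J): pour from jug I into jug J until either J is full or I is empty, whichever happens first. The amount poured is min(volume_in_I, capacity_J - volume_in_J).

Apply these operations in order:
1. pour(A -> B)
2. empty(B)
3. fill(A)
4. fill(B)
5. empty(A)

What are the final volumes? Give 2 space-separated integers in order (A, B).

Answer: 0 9

Derivation:
Step 1: pour(A -> B) -> (A=0 B=6)
Step 2: empty(B) -> (A=0 B=0)
Step 3: fill(A) -> (A=6 B=0)
Step 4: fill(B) -> (A=6 B=9)
Step 5: empty(A) -> (A=0 B=9)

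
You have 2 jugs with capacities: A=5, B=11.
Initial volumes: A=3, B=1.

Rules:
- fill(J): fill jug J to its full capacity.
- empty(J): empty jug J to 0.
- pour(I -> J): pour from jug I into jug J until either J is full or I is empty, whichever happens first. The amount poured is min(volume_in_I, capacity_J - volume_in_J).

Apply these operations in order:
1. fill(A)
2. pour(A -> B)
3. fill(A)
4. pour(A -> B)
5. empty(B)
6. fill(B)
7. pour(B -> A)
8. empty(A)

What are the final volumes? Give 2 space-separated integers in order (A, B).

Step 1: fill(A) -> (A=5 B=1)
Step 2: pour(A -> B) -> (A=0 B=6)
Step 3: fill(A) -> (A=5 B=6)
Step 4: pour(A -> B) -> (A=0 B=11)
Step 5: empty(B) -> (A=0 B=0)
Step 6: fill(B) -> (A=0 B=11)
Step 7: pour(B -> A) -> (A=5 B=6)
Step 8: empty(A) -> (A=0 B=6)

Answer: 0 6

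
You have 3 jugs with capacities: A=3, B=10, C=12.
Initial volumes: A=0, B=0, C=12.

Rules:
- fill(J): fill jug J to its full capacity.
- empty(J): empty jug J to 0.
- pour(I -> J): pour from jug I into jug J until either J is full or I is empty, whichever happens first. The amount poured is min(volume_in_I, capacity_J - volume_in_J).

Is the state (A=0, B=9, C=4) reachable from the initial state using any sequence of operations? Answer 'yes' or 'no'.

BFS from (A=0, B=0, C=12):
  1. fill(A) -> (A=3 B=0 C=12)
  2. fill(B) -> (A=3 B=10 C=12)
  3. empty(C) -> (A=3 B=10 C=0)
  4. pour(B -> C) -> (A=3 B=0 C=10)
  5. pour(A -> B) -> (A=0 B=3 C=10)
  6. pour(C -> A) -> (A=3 B=3 C=7)
  7. pour(A -> B) -> (A=0 B=6 C=7)
  8. pour(C -> A) -> (A=3 B=6 C=4)
  9. pour(A -> B) -> (A=0 B=9 C=4)
Target reached → yes.

Answer: yes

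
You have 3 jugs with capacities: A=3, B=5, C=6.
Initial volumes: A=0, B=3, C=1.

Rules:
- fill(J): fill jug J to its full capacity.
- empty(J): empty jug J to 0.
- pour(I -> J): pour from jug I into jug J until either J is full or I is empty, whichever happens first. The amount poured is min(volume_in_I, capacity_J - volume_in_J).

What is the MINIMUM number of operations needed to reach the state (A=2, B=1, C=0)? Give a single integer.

Answer: 5

Derivation:
BFS from (A=0, B=3, C=1). One shortest path:
  1. fill(B) -> (A=0 B=5 C=1)
  2. pour(B -> A) -> (A=3 B=2 C=1)
  3. empty(A) -> (A=0 B=2 C=1)
  4. pour(B -> A) -> (A=2 B=0 C=1)
  5. pour(C -> B) -> (A=2 B=1 C=0)
Reached target in 5 moves.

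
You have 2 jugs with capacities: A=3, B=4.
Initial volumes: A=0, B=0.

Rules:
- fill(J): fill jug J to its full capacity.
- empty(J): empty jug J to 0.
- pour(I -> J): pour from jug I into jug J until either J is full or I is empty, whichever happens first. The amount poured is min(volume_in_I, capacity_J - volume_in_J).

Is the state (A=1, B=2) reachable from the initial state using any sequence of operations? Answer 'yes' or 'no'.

BFS explored all 14 reachable states.
Reachable set includes: (0,0), (0,1), (0,2), (0,3), (0,4), (1,0), (1,4), (2,0), (2,4), (3,0), (3,1), (3,2) ...
Target (A=1, B=2) not in reachable set → no.

Answer: no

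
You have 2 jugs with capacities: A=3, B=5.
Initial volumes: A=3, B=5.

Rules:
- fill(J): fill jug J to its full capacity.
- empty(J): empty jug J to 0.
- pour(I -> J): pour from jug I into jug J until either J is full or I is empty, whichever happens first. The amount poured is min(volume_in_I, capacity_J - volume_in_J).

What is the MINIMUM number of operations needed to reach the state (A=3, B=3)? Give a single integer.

Answer: 3

Derivation:
BFS from (A=3, B=5). One shortest path:
  1. empty(B) -> (A=3 B=0)
  2. pour(A -> B) -> (A=0 B=3)
  3. fill(A) -> (A=3 B=3)
Reached target in 3 moves.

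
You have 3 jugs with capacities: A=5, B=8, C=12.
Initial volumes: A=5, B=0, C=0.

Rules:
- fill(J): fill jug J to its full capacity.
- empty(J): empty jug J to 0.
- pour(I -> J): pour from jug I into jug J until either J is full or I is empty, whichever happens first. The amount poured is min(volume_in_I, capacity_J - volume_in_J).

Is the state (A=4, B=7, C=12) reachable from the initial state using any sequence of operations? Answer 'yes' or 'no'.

Answer: yes

Derivation:
BFS from (A=5, B=0, C=0):
  1. empty(A) -> (A=0 B=0 C=0)
  2. fill(B) -> (A=0 B=8 C=0)
  3. pour(B -> C) -> (A=0 B=0 C=8)
  4. fill(B) -> (A=0 B=8 C=8)
  5. pour(B -> C) -> (A=0 B=4 C=12)
  6. pour(C -> A) -> (A=5 B=4 C=7)
  7. empty(A) -> (A=0 B=4 C=7)
  8. pour(B -> A) -> (A=4 B=0 C=7)
  9. pour(C -> B) -> (A=4 B=7 C=0)
  10. fill(C) -> (A=4 B=7 C=12)
Target reached → yes.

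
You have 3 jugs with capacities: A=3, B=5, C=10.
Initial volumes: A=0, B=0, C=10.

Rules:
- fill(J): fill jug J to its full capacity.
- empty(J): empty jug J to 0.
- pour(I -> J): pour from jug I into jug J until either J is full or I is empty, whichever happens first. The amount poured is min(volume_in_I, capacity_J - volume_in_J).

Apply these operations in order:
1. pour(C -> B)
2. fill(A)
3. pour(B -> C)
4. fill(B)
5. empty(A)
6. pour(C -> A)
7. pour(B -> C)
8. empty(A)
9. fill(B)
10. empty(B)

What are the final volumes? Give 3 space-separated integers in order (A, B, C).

Step 1: pour(C -> B) -> (A=0 B=5 C=5)
Step 2: fill(A) -> (A=3 B=5 C=5)
Step 3: pour(B -> C) -> (A=3 B=0 C=10)
Step 4: fill(B) -> (A=3 B=5 C=10)
Step 5: empty(A) -> (A=0 B=5 C=10)
Step 6: pour(C -> A) -> (A=3 B=5 C=7)
Step 7: pour(B -> C) -> (A=3 B=2 C=10)
Step 8: empty(A) -> (A=0 B=2 C=10)
Step 9: fill(B) -> (A=0 B=5 C=10)
Step 10: empty(B) -> (A=0 B=0 C=10)

Answer: 0 0 10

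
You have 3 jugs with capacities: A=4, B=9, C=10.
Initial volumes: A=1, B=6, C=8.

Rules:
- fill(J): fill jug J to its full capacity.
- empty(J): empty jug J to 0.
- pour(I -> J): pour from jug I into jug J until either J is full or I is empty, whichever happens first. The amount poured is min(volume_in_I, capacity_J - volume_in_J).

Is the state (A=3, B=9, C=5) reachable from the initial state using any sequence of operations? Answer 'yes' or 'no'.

BFS from (A=1, B=6, C=8):
  1. fill(B) -> (A=1 B=9 C=8)
  2. pour(A -> C) -> (A=0 B=9 C=9)
  3. pour(B -> A) -> (A=4 B=5 C=9)
  4. pour(A -> C) -> (A=3 B=5 C=10)
  5. empty(C) -> (A=3 B=5 C=0)
  6. pour(B -> C) -> (A=3 B=0 C=5)
  7. fill(B) -> (A=3 B=9 C=5)
Target reached → yes.

Answer: yes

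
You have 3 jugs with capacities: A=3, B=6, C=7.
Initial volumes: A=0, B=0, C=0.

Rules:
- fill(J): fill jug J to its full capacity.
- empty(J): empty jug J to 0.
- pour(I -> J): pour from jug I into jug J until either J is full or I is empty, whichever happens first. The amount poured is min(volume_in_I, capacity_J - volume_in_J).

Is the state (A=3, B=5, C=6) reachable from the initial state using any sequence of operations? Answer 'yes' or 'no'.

Answer: yes

Derivation:
BFS from (A=0, B=0, C=0):
  1. fill(A) -> (A=3 B=0 C=0)
  2. fill(B) -> (A=3 B=6 C=0)
  3. pour(B -> C) -> (A=3 B=0 C=6)
  4. fill(B) -> (A=3 B=6 C=6)
  5. pour(A -> C) -> (A=2 B=6 C=7)
  6. empty(C) -> (A=2 B=6 C=0)
  7. pour(B -> C) -> (A=2 B=0 C=6)
  8. fill(B) -> (A=2 B=6 C=6)
  9. pour(B -> A) -> (A=3 B=5 C=6)
Target reached → yes.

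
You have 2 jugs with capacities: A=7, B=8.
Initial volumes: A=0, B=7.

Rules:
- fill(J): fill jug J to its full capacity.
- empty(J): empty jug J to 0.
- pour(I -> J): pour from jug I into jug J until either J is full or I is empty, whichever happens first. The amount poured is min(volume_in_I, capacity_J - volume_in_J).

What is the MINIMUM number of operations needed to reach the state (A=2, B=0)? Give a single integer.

Answer: 8

Derivation:
BFS from (A=0, B=7). One shortest path:
  1. fill(B) -> (A=0 B=8)
  2. pour(B -> A) -> (A=7 B=1)
  3. empty(A) -> (A=0 B=1)
  4. pour(B -> A) -> (A=1 B=0)
  5. fill(B) -> (A=1 B=8)
  6. pour(B -> A) -> (A=7 B=2)
  7. empty(A) -> (A=0 B=2)
  8. pour(B -> A) -> (A=2 B=0)
Reached target in 8 moves.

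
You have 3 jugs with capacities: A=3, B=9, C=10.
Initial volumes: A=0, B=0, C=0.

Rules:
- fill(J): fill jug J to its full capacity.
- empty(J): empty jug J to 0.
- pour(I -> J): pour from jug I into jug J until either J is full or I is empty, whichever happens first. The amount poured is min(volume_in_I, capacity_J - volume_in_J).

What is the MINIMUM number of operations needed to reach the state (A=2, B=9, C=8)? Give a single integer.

Answer: 8

Derivation:
BFS from (A=0, B=0, C=0). One shortest path:
  1. fill(C) -> (A=0 B=0 C=10)
  2. pour(C -> B) -> (A=0 B=9 C=1)
  3. pour(C -> A) -> (A=1 B=9 C=0)
  4. pour(B -> C) -> (A=1 B=0 C=9)
  5. fill(B) -> (A=1 B=9 C=9)
  6. pour(B -> A) -> (A=3 B=7 C=9)
  7. pour(A -> C) -> (A=2 B=7 C=10)
  8. pour(C -> B) -> (A=2 B=9 C=8)
Reached target in 8 moves.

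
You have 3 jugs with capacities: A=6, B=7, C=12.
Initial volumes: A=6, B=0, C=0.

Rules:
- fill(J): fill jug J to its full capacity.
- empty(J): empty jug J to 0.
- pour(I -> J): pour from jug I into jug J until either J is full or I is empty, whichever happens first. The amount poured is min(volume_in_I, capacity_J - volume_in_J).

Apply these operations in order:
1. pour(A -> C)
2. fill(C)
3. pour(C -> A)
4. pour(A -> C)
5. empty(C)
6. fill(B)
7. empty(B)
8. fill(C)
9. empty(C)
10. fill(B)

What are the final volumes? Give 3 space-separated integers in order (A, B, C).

Answer: 0 7 0

Derivation:
Step 1: pour(A -> C) -> (A=0 B=0 C=6)
Step 2: fill(C) -> (A=0 B=0 C=12)
Step 3: pour(C -> A) -> (A=6 B=0 C=6)
Step 4: pour(A -> C) -> (A=0 B=0 C=12)
Step 5: empty(C) -> (A=0 B=0 C=0)
Step 6: fill(B) -> (A=0 B=7 C=0)
Step 7: empty(B) -> (A=0 B=0 C=0)
Step 8: fill(C) -> (A=0 B=0 C=12)
Step 9: empty(C) -> (A=0 B=0 C=0)
Step 10: fill(B) -> (A=0 B=7 C=0)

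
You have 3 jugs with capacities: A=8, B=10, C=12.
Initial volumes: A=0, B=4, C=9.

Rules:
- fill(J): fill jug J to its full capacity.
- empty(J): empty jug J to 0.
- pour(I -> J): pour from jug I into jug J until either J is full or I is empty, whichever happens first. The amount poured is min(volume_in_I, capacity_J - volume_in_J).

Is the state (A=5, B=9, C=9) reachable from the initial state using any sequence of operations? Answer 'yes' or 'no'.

BFS explored all 446 reachable states.
Reachable set includes: (0,0,0), (0,0,1), (0,0,2), (0,0,3), (0,0,4), (0,0,5), (0,0,6), (0,0,7), (0,0,8), (0,0,9), (0,0,10), (0,0,11) ...
Target (A=5, B=9, C=9) not in reachable set → no.

Answer: no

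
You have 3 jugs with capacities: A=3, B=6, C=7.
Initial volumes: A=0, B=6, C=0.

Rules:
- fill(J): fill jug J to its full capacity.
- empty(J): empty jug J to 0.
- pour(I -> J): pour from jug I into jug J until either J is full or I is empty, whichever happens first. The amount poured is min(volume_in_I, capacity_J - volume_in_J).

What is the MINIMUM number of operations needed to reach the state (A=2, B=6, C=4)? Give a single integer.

BFS from (A=0, B=6, C=0). One shortest path:
  1. pour(B -> C) -> (A=0 B=0 C=6)
  2. fill(B) -> (A=0 B=6 C=6)
  3. pour(B -> A) -> (A=3 B=3 C=6)
  4. pour(A -> C) -> (A=2 B=3 C=7)
  5. pour(C -> B) -> (A=2 B=6 C=4)
Reached target in 5 moves.

Answer: 5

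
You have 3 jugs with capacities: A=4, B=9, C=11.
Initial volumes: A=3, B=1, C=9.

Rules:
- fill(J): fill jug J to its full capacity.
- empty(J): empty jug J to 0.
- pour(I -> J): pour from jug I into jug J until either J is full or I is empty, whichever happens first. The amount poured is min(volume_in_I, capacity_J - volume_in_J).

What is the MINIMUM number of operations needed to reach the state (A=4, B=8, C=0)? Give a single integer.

Answer: 3

Derivation:
BFS from (A=3, B=1, C=9). One shortest path:
  1. fill(B) -> (A=3 B=9 C=9)
  2. empty(C) -> (A=3 B=9 C=0)
  3. pour(B -> A) -> (A=4 B=8 C=0)
Reached target in 3 moves.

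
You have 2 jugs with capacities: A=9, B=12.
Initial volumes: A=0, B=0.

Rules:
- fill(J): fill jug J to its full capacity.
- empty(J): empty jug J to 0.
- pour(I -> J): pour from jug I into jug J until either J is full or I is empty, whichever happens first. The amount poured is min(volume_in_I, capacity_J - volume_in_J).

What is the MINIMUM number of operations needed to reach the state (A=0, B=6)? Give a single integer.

BFS from (A=0, B=0). One shortest path:
  1. fill(A) -> (A=9 B=0)
  2. pour(A -> B) -> (A=0 B=9)
  3. fill(A) -> (A=9 B=9)
  4. pour(A -> B) -> (A=6 B=12)
  5. empty(B) -> (A=6 B=0)
  6. pour(A -> B) -> (A=0 B=6)
Reached target in 6 moves.

Answer: 6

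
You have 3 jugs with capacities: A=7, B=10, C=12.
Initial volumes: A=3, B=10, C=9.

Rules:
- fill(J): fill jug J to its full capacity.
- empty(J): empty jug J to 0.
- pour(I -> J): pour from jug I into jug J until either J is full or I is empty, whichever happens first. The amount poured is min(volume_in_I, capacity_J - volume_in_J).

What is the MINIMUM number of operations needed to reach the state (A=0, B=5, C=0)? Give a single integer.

BFS from (A=3, B=10, C=9). One shortest path:
  1. empty(B) -> (A=3 B=0 C=9)
  2. pour(C -> A) -> (A=7 B=0 C=5)
  3. empty(A) -> (A=0 B=0 C=5)
  4. pour(C -> B) -> (A=0 B=5 C=0)
Reached target in 4 moves.

Answer: 4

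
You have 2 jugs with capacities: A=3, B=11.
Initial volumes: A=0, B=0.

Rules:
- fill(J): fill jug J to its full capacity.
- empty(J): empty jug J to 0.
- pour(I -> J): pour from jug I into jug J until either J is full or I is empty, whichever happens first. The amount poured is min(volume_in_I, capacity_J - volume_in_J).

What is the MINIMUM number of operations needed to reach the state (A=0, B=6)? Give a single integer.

Answer: 4

Derivation:
BFS from (A=0, B=0). One shortest path:
  1. fill(A) -> (A=3 B=0)
  2. pour(A -> B) -> (A=0 B=3)
  3. fill(A) -> (A=3 B=3)
  4. pour(A -> B) -> (A=0 B=6)
Reached target in 4 moves.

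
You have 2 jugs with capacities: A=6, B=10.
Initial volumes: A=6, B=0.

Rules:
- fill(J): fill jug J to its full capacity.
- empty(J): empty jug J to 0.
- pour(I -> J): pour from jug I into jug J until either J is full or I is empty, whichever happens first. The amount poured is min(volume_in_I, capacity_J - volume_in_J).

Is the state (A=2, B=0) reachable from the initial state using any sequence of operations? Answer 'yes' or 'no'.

BFS from (A=6, B=0):
  1. pour(A -> B) -> (A=0 B=6)
  2. fill(A) -> (A=6 B=6)
  3. pour(A -> B) -> (A=2 B=10)
  4. empty(B) -> (A=2 B=0)
Target reached → yes.

Answer: yes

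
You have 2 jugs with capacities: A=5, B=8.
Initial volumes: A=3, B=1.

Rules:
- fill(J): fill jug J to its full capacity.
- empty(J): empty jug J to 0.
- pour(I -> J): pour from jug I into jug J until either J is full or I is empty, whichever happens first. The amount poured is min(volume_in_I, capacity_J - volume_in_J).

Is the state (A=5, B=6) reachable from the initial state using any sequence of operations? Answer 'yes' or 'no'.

BFS from (A=3, B=1):
  1. fill(B) -> (A=3 B=8)
  2. pour(B -> A) -> (A=5 B=6)
Target reached → yes.

Answer: yes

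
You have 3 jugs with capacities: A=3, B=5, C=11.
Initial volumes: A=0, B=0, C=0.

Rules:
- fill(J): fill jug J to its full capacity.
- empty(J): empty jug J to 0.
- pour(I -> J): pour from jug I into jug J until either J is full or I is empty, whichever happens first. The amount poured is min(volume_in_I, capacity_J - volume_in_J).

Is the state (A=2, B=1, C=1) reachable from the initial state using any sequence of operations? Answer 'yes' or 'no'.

Answer: no

Derivation:
BFS explored all 208 reachable states.
Reachable set includes: (0,0,0), (0,0,1), (0,0,2), (0,0,3), (0,0,4), (0,0,5), (0,0,6), (0,0,7), (0,0,8), (0,0,9), (0,0,10), (0,0,11) ...
Target (A=2, B=1, C=1) not in reachable set → no.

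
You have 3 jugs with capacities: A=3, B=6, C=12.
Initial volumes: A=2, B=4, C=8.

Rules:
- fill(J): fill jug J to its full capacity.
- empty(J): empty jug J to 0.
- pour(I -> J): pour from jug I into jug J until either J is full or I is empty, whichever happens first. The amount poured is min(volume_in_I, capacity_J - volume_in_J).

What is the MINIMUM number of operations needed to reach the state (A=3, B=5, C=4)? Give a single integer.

BFS from (A=2, B=4, C=8). One shortest path:
  1. empty(C) -> (A=2 B=4 C=0)
  2. pour(B -> C) -> (A=2 B=0 C=4)
  3. fill(B) -> (A=2 B=6 C=4)
  4. pour(B -> A) -> (A=3 B=5 C=4)
Reached target in 4 moves.

Answer: 4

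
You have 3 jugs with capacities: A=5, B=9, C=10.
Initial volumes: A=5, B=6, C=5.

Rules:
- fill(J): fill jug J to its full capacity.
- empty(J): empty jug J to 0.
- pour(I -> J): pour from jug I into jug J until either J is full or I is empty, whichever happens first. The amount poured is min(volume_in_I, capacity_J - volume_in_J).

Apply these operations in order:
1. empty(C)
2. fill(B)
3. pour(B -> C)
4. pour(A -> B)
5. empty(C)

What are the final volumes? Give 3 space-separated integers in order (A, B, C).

Answer: 0 5 0

Derivation:
Step 1: empty(C) -> (A=5 B=6 C=0)
Step 2: fill(B) -> (A=5 B=9 C=0)
Step 3: pour(B -> C) -> (A=5 B=0 C=9)
Step 4: pour(A -> B) -> (A=0 B=5 C=9)
Step 5: empty(C) -> (A=0 B=5 C=0)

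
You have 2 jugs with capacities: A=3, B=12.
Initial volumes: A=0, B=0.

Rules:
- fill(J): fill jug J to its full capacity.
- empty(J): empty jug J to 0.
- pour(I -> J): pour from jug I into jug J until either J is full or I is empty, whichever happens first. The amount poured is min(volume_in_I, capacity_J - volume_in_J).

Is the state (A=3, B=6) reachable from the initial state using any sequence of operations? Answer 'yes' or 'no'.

BFS from (A=0, B=0):
  1. fill(B) -> (A=0 B=12)
  2. pour(B -> A) -> (A=3 B=9)
  3. empty(A) -> (A=0 B=9)
  4. pour(B -> A) -> (A=3 B=6)
Target reached → yes.

Answer: yes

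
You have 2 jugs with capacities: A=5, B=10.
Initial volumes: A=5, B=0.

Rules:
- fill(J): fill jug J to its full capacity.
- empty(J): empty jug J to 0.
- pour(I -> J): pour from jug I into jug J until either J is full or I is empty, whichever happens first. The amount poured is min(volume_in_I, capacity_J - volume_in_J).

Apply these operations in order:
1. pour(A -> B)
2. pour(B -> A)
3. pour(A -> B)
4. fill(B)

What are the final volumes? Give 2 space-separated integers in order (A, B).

Step 1: pour(A -> B) -> (A=0 B=5)
Step 2: pour(B -> A) -> (A=5 B=0)
Step 3: pour(A -> B) -> (A=0 B=5)
Step 4: fill(B) -> (A=0 B=10)

Answer: 0 10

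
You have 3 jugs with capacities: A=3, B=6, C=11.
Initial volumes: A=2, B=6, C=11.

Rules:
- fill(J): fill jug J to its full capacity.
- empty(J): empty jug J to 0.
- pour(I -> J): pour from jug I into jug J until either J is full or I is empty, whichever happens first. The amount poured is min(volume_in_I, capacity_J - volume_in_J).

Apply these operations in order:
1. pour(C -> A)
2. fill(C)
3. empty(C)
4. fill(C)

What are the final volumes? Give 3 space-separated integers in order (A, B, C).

Step 1: pour(C -> A) -> (A=3 B=6 C=10)
Step 2: fill(C) -> (A=3 B=6 C=11)
Step 3: empty(C) -> (A=3 B=6 C=0)
Step 4: fill(C) -> (A=3 B=6 C=11)

Answer: 3 6 11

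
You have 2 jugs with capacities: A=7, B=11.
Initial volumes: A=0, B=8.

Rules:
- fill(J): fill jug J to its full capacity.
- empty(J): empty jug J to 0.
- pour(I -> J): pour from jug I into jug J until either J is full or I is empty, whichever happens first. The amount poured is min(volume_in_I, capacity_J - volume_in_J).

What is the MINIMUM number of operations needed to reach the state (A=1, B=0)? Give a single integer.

Answer: 3

Derivation:
BFS from (A=0, B=8). One shortest path:
  1. pour(B -> A) -> (A=7 B=1)
  2. empty(A) -> (A=0 B=1)
  3. pour(B -> A) -> (A=1 B=0)
Reached target in 3 moves.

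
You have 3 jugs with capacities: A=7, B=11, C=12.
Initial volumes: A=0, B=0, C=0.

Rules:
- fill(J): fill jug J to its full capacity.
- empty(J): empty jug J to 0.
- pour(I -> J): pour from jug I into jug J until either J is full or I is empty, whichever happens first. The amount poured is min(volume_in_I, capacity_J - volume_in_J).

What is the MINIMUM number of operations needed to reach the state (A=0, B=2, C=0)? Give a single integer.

Answer: 6

Derivation:
BFS from (A=0, B=0, C=0). One shortest path:
  1. fill(A) -> (A=7 B=0 C=0)
  2. pour(A -> B) -> (A=0 B=7 C=0)
  3. fill(A) -> (A=7 B=7 C=0)
  4. pour(A -> C) -> (A=0 B=7 C=7)
  5. pour(B -> C) -> (A=0 B=2 C=12)
  6. empty(C) -> (A=0 B=2 C=0)
Reached target in 6 moves.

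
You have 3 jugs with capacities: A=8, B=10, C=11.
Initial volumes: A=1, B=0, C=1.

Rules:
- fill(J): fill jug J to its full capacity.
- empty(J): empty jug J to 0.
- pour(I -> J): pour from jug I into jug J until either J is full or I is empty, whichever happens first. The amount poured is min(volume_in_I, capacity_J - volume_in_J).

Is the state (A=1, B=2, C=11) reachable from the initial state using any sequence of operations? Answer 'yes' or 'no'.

Answer: yes

Derivation:
BFS from (A=1, B=0, C=1):
  1. empty(A) -> (A=0 B=0 C=1)
  2. fill(B) -> (A=0 B=10 C=1)
  3. pour(B -> A) -> (A=8 B=2 C=1)
  4. empty(A) -> (A=0 B=2 C=1)
  5. pour(C -> A) -> (A=1 B=2 C=0)
  6. fill(C) -> (A=1 B=2 C=11)
Target reached → yes.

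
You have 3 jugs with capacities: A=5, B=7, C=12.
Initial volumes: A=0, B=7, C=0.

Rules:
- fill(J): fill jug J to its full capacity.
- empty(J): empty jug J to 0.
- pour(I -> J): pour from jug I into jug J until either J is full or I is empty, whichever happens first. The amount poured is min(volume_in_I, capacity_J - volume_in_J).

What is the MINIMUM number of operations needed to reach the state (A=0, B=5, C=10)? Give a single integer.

BFS from (A=0, B=7, C=0). One shortest path:
  1. fill(A) -> (A=5 B=7 C=0)
  2. empty(B) -> (A=5 B=0 C=0)
  3. pour(A -> B) -> (A=0 B=5 C=0)
  4. fill(A) -> (A=5 B=5 C=0)
  5. pour(A -> C) -> (A=0 B=5 C=5)
  6. fill(A) -> (A=5 B=5 C=5)
  7. pour(A -> C) -> (A=0 B=5 C=10)
Reached target in 7 moves.

Answer: 7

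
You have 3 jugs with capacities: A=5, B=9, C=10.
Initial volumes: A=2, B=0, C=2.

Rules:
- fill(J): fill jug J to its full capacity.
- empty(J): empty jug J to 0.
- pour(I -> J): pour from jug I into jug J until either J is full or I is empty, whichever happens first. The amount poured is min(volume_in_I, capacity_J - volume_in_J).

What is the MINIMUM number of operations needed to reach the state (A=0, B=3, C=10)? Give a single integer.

BFS from (A=2, B=0, C=2). One shortest path:
  1. fill(B) -> (A=2 B=9 C=2)
  2. pour(A -> C) -> (A=0 B=9 C=4)
  3. pour(B -> C) -> (A=0 B=3 C=10)
Reached target in 3 moves.

Answer: 3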